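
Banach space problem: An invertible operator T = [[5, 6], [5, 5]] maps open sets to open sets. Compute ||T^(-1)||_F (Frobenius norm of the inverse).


det(T) = 5*5 - 6*5 = -5
T^(-1) = (1/-5) * [[5, -6], [-5, 5]] = [[-1.0000, 1.2000], [1.0000, -1.0000]]
||T^(-1)||_F^2 = (-1.0000)^2 + 1.2000^2 + 1.0000^2 + (-1.0000)^2 = 4.4400
||T^(-1)||_F = sqrt(4.4400) = 2.1071

2.1071


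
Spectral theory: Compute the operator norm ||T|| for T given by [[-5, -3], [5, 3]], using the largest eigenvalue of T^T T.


A^T A = [[50, 30], [30, 18]]
trace(A^T A) = 68, det(A^T A) = 0
discriminant = 68^2 - 4*0 = 4624
Largest eigenvalue of A^T A = (trace + sqrt(disc))/2 = 68.0000
||T|| = sqrt(68.0000) = 8.2462

8.2462


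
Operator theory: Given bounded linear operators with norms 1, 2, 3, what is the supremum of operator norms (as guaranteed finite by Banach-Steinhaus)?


By the Uniform Boundedness Principle, the supremum of norms is finite.
sup_k ||T_k|| = max(1, 2, 3) = 3

3


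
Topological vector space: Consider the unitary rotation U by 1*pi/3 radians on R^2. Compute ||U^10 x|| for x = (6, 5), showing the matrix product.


U is a rotation by theta = 1*pi/3
U^10 = rotation by 10*theta = 10*pi/3 = 4*pi/3 (mod 2*pi)
cos(4*pi/3) = -0.5000, sin(4*pi/3) = -0.8660
U^10 x = (-0.5000 * 6 - -0.8660 * 5, -0.8660 * 6 + -0.5000 * 5)
= (1.3301, -7.6962)
||U^10 x|| = sqrt(1.3301^2 + (-7.6962)^2) = sqrt(61.0000) = 7.8102

7.8102


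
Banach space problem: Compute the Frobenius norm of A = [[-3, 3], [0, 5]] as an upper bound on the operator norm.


||A||_F^2 = sum a_ij^2
= (-3)^2 + 3^2 + 0^2 + 5^2
= 9 + 9 + 0 + 25 = 43
||A||_F = sqrt(43) = 6.5574

6.5574


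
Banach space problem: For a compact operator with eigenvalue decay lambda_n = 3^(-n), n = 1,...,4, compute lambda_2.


The eigenvalue formula gives lambda_2 = 1/3^2
= 1/9
= 0.1111

0.1111


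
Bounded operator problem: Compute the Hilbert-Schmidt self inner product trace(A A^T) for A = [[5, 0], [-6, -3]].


trace(A * A^T) = sum of squares of all entries
= 5^2 + 0^2 + (-6)^2 + (-3)^2
= 25 + 0 + 36 + 9
= 70

70


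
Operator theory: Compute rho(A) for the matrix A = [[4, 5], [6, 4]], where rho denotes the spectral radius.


For a 2x2 matrix, eigenvalues satisfy lambda^2 - (trace)*lambda + det = 0
trace = 4 + 4 = 8
det = 4*4 - 5*6 = -14
discriminant = 8^2 - 4*(-14) = 120
spectral radius = max |eigenvalue| = 9.4772

9.4772


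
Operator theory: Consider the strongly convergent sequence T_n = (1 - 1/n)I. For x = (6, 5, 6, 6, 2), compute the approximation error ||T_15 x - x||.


T_15 x - x = (1 - 1/15)x - x = -x/15
||x|| = sqrt(137) = 11.7047
||T_15 x - x|| = ||x||/15 = 11.7047/15 = 0.7803

0.7803


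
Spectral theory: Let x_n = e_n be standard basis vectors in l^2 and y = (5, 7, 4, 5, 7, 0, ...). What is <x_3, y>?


x_3 = e_3 is the standard basis vector with 1 in position 3.
<x_3, y> = y_3 = 4
As n -> infinity, <x_n, y> -> 0, confirming weak convergence of (x_n) to 0.

4


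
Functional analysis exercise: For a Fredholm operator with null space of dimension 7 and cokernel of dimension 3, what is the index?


The Fredholm index is defined as ind(T) = dim(ker T) - dim(coker T)
= 7 - 3
= 4

4


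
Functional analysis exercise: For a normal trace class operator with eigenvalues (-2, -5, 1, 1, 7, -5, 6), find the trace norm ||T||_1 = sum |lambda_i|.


For a normal operator, singular values equal |eigenvalues|.
Trace norm = sum |lambda_i| = 2 + 5 + 1 + 1 + 7 + 5 + 6
= 27

27


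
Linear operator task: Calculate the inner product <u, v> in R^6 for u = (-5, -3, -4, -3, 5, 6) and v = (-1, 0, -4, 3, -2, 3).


Computing the standard inner product <u, v> = sum u_i * v_i
= -5*-1 + -3*0 + -4*-4 + -3*3 + 5*-2 + 6*3
= 5 + 0 + 16 + -9 + -10 + 18
= 20

20


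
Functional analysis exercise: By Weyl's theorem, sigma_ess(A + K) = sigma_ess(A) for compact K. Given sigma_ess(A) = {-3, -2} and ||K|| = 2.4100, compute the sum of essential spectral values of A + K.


By Weyl's theorem, the essential spectrum is invariant under compact perturbations.
sigma_ess(A + K) = sigma_ess(A) = {-3, -2}
Sum = -3 + -2 = -5

-5


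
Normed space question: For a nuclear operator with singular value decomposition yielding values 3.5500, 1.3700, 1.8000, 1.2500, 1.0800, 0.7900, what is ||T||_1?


The nuclear norm is the sum of all singular values.
||T||_1 = 3.5500 + 1.3700 + 1.8000 + 1.2500 + 1.0800 + 0.7900
= 9.8400

9.8400


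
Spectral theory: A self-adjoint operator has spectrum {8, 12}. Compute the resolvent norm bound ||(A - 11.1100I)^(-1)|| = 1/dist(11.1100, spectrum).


dist(11.1100, {8, 12}) = min(|11.1100 - 8|, |11.1100 - 12|)
= min(3.1100, 0.8900) = 0.8900
Resolvent bound = 1/0.8900 = 1.1236

1.1236


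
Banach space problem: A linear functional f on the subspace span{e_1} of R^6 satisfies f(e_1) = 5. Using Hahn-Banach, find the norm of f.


The norm of f is given by ||f|| = sup_{||x||=1} |f(x)|.
On span{e_1}, ||e_1|| = 1, so ||f|| = |f(e_1)| / ||e_1||
= |5| / 1 = 5.0000

5.0000


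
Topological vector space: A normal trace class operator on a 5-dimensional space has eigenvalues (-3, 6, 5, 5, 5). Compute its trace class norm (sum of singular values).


For a normal operator, singular values equal |eigenvalues|.
Trace norm = sum |lambda_i| = 3 + 6 + 5 + 5 + 5
= 24

24


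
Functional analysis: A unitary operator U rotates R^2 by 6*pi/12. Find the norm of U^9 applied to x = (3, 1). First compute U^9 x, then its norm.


U is a rotation by theta = 6*pi/12
U^9 = rotation by 9*theta = 54*pi/12 = 6*pi/12 (mod 2*pi)
cos(6*pi/12) = 0.0000, sin(6*pi/12) = 1.0000
U^9 x = (0.0000 * 3 - 1.0000 * 1, 1.0000 * 3 + 0.0000 * 1)
= (-1.0000, 3.0000)
||U^9 x|| = sqrt((-1.0000)^2 + 3.0000^2) = sqrt(10.0000) = 3.1623

3.1623


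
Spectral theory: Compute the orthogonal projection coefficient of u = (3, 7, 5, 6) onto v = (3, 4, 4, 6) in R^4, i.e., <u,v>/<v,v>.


Computing <u,v> = 3*3 + 7*4 + 5*4 + 6*6 = 93
Computing <v,v> = 3^2 + 4^2 + 4^2 + 6^2 = 77
Projection coefficient = 93/77 = 1.2078

1.2078


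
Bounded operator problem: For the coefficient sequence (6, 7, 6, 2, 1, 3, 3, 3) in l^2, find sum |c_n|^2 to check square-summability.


sum |c_n|^2 = 6^2 + 7^2 + 6^2 + 2^2 + 1^2 + 3^2 + 3^2 + 3^2
= 36 + 49 + 36 + 4 + 1 + 9 + 9 + 9
= 153

153


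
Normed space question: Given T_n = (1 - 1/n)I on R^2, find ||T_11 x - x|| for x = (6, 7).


T_11 x - x = (1 - 1/11)x - x = -x/11
||x|| = sqrt(85) = 9.2195
||T_11 x - x|| = ||x||/11 = 9.2195/11 = 0.8381

0.8381


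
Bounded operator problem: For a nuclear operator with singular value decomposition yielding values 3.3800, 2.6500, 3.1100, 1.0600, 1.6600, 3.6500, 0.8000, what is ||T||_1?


The nuclear norm is the sum of all singular values.
||T||_1 = 3.3800 + 2.6500 + 3.1100 + 1.0600 + 1.6600 + 3.6500 + 0.8000
= 16.3100

16.3100


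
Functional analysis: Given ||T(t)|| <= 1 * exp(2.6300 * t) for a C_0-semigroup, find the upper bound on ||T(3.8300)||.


||T(3.8300)|| <= 1 * exp(2.6300 * 3.8300)
= 1 * exp(10.0729)
= 1 * 23692.1725
= 23692.1725

23692.1725


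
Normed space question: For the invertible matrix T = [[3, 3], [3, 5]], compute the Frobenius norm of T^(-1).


det(T) = 3*5 - 3*3 = 6
T^(-1) = (1/6) * [[5, -3], [-3, 3]] = [[0.8333, -0.5000], [-0.5000, 0.5000]]
||T^(-1)||_F^2 = 0.8333^2 + (-0.5000)^2 + (-0.5000)^2 + 0.5000^2 = 1.4444
||T^(-1)||_F = sqrt(1.4444) = 1.2019

1.2019


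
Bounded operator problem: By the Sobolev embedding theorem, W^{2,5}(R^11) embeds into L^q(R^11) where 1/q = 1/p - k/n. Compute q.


Using the Sobolev embedding formula: 1/q = 1/p - k/n
1/q = 1/5 - 2/11 = 1/55
q = 1/(1/55) = 55

55.0000


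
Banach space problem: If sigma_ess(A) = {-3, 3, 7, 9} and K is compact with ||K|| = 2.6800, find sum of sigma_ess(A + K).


By Weyl's theorem, the essential spectrum is invariant under compact perturbations.
sigma_ess(A + K) = sigma_ess(A) = {-3, 3, 7, 9}
Sum = -3 + 3 + 7 + 9 = 16

16


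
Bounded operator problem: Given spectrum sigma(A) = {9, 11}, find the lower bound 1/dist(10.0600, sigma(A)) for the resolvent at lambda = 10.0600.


dist(10.0600, {9, 11}) = min(|10.0600 - 9|, |10.0600 - 11|)
= min(1.0600, 0.9400) = 0.9400
Resolvent bound = 1/0.9400 = 1.0638

1.0638


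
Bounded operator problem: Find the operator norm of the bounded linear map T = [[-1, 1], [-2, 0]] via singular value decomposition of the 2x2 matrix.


A^T A = [[5, -1], [-1, 1]]
trace(A^T A) = 6, det(A^T A) = 4
discriminant = 6^2 - 4*4 = 20
Largest eigenvalue of A^T A = (trace + sqrt(disc))/2 = 5.2361
||T|| = sqrt(5.2361) = 2.2882

2.2882


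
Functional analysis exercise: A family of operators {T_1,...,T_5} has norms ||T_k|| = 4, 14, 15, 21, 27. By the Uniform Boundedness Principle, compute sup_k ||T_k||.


By the Uniform Boundedness Principle, the supremum of norms is finite.
sup_k ||T_k|| = max(4, 14, 15, 21, 27) = 27

27


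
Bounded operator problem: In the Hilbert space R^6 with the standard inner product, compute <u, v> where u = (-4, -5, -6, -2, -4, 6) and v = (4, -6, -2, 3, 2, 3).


Computing the standard inner product <u, v> = sum u_i * v_i
= -4*4 + -5*-6 + -6*-2 + -2*3 + -4*2 + 6*3
= -16 + 30 + 12 + -6 + -8 + 18
= 30

30


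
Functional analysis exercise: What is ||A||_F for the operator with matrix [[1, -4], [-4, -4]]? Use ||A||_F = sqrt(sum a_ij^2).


||A||_F^2 = sum a_ij^2
= 1^2 + (-4)^2 + (-4)^2 + (-4)^2
= 1 + 16 + 16 + 16 = 49
||A||_F = sqrt(49) = 7.0000

7.0000


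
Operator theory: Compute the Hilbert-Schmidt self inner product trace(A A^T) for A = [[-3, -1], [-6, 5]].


trace(A * A^T) = sum of squares of all entries
= (-3)^2 + (-1)^2 + (-6)^2 + 5^2
= 9 + 1 + 36 + 25
= 71

71


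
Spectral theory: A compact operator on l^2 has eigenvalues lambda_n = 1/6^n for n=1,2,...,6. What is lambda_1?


The eigenvalue formula gives lambda_1 = 1/6^1
= 1/6
= 0.1667

0.1667


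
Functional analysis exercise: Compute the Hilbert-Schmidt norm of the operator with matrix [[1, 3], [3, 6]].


The Hilbert-Schmidt norm is sqrt(sum of squares of all entries).
Sum of squares = 1^2 + 3^2 + 3^2 + 6^2
= 1 + 9 + 9 + 36 = 55
||T||_HS = sqrt(55) = 7.4162

7.4162


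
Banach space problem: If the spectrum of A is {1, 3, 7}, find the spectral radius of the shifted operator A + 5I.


Spectrum of A + 5I = {6, 8, 12}
Spectral radius = max |lambda| over the shifted spectrum
= max(6, 8, 12) = 12

12


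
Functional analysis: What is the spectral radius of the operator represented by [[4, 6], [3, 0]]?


For a 2x2 matrix, eigenvalues satisfy lambda^2 - (trace)*lambda + det = 0
trace = 4 + 0 = 4
det = 4*0 - 6*3 = -18
discriminant = 4^2 - 4*(-18) = 88
spectral radius = max |eigenvalue| = 6.6904

6.6904


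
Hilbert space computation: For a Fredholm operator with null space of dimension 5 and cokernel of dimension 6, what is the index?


The Fredholm index is defined as ind(T) = dim(ker T) - dim(coker T)
= 5 - 6
= -1

-1


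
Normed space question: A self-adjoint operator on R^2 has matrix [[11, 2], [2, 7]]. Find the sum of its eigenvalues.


For a self-adjoint (symmetric) matrix, the eigenvalues are real.
The sum of eigenvalues equals the trace of the matrix.
trace = 11 + 7 = 18

18


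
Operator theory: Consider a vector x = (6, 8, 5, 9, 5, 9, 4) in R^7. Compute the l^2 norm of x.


The l^2 norm = (sum |x_i|^2)^(1/2)
Sum of 2th powers = 36 + 64 + 25 + 81 + 25 + 81 + 16 = 328
||x||_2 = (328)^(1/2) = 18.1108

18.1108


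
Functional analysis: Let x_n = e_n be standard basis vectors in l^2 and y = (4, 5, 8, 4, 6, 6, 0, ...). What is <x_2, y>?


x_2 = e_2 is the standard basis vector with 1 in position 2.
<x_2, y> = y_2 = 5
As n -> infinity, <x_n, y> -> 0, confirming weak convergence of (x_n) to 0.

5


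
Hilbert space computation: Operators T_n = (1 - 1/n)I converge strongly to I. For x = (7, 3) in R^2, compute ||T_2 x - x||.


T_2 x - x = (1 - 1/2)x - x = -x/2
||x|| = sqrt(58) = 7.6158
||T_2 x - x|| = ||x||/2 = 7.6158/2 = 3.8079

3.8079


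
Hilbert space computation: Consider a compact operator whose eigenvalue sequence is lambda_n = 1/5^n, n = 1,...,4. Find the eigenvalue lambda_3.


The eigenvalue formula gives lambda_3 = 1/5^3
= 1/125
= 0.0080

0.0080


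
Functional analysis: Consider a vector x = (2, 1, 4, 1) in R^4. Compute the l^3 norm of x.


The l^3 norm = (sum |x_i|^3)^(1/3)
Sum of 3th powers = 8 + 1 + 64 + 1 = 74
||x||_3 = (74)^(1/3) = 4.1983

4.1983


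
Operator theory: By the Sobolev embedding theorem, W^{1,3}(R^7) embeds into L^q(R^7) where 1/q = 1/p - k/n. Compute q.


Using the Sobolev embedding formula: 1/q = 1/p - k/n
1/q = 1/3 - 1/7 = 4/21
q = 1/(4/21) = 21/4 = 5.2500

5.2500


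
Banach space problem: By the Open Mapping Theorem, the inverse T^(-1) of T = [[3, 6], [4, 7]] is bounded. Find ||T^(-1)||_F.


det(T) = 3*7 - 6*4 = -3
T^(-1) = (1/-3) * [[7, -6], [-4, 3]] = [[-2.3333, 2.0000], [1.3333, -1.0000]]
||T^(-1)||_F^2 = (-2.3333)^2 + 2.0000^2 + 1.3333^2 + (-1.0000)^2 = 12.2222
||T^(-1)||_F = sqrt(12.2222) = 3.4960

3.4960


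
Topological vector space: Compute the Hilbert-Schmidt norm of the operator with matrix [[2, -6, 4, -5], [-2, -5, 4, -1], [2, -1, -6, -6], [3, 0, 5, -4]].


The Hilbert-Schmidt norm is sqrt(sum of squares of all entries).
Sum of squares = 2^2 + (-6)^2 + 4^2 + (-5)^2 + (-2)^2 + (-5)^2 + 4^2 + (-1)^2 + 2^2 + (-1)^2 + (-6)^2 + (-6)^2 + 3^2 + 0^2 + 5^2 + (-4)^2
= 4 + 36 + 16 + 25 + 4 + 25 + 16 + 1 + 4 + 1 + 36 + 36 + 9 + 0 + 25 + 16 = 254
||T||_HS = sqrt(254) = 15.9374

15.9374


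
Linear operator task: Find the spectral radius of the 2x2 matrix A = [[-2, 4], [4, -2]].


For a 2x2 matrix, eigenvalues satisfy lambda^2 - (trace)*lambda + det = 0
trace = -2 + -2 = -4
det = -2*-2 - 4*4 = -12
discriminant = (-4)^2 - 4*(-12) = 64
spectral radius = max |eigenvalue| = 6.0000

6.0000


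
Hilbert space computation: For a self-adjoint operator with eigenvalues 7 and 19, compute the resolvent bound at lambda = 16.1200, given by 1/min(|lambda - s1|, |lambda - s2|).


dist(16.1200, {7, 19}) = min(|16.1200 - 7|, |16.1200 - 19|)
= min(9.1200, 2.8800) = 2.8800
Resolvent bound = 1/2.8800 = 0.3472

0.3472


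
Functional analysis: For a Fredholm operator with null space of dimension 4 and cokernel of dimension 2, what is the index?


The Fredholm index is defined as ind(T) = dim(ker T) - dim(coker T)
= 4 - 2
= 2

2


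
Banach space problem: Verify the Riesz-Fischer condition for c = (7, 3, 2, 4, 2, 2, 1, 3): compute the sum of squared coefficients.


sum |c_n|^2 = 7^2 + 3^2 + 2^2 + 4^2 + 2^2 + 2^2 + 1^2 + 3^2
= 49 + 9 + 4 + 16 + 4 + 4 + 1 + 9
= 96

96


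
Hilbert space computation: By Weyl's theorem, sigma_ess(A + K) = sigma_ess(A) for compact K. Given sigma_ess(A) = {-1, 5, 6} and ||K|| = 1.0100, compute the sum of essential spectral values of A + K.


By Weyl's theorem, the essential spectrum is invariant under compact perturbations.
sigma_ess(A + K) = sigma_ess(A) = {-1, 5, 6}
Sum = -1 + 5 + 6 = 10

10


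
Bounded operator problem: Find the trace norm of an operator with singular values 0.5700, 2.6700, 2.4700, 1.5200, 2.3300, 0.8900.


The nuclear norm is the sum of all singular values.
||T||_1 = 0.5700 + 2.6700 + 2.4700 + 1.5200 + 2.3300 + 0.8900
= 10.4500

10.4500


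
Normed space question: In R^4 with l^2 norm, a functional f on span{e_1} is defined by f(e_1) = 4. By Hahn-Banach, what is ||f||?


The norm of f is given by ||f|| = sup_{||x||=1} |f(x)|.
On span{e_1}, ||e_1|| = 1, so ||f|| = |f(e_1)| / ||e_1||
= |4| / 1 = 4.0000

4.0000


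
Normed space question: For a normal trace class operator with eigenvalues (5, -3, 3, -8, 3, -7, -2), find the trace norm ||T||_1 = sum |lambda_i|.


For a normal operator, singular values equal |eigenvalues|.
Trace norm = sum |lambda_i| = 5 + 3 + 3 + 8 + 3 + 7 + 2
= 31

31


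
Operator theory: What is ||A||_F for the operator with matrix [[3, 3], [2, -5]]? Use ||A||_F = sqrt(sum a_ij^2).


||A||_F^2 = sum a_ij^2
= 3^2 + 3^2 + 2^2 + (-5)^2
= 9 + 9 + 4 + 25 = 47
||A||_F = sqrt(47) = 6.8557

6.8557


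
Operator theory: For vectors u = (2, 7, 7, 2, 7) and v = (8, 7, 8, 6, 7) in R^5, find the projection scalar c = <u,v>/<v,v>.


Computing <u,v> = 2*8 + 7*7 + 7*8 + 2*6 + 7*7 = 182
Computing <v,v> = 8^2 + 7^2 + 8^2 + 6^2 + 7^2 = 262
Projection coefficient = 182/262 = 0.6947

0.6947


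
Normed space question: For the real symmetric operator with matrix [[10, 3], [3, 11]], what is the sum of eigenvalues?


For a self-adjoint (symmetric) matrix, the eigenvalues are real.
The sum of eigenvalues equals the trace of the matrix.
trace = 10 + 11 = 21

21


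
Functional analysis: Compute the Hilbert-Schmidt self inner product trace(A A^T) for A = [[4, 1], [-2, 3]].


trace(A * A^T) = sum of squares of all entries
= 4^2 + 1^2 + (-2)^2 + 3^2
= 16 + 1 + 4 + 9
= 30

30


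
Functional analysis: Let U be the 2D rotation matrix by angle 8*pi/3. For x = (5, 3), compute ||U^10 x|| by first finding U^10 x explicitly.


U is a rotation by theta = 8*pi/3
U^10 = rotation by 10*theta = 80*pi/3 = 2*pi/3 (mod 2*pi)
cos(2*pi/3) = -0.5000, sin(2*pi/3) = 0.8660
U^10 x = (-0.5000 * 5 - 0.8660 * 3, 0.8660 * 5 + -0.5000 * 3)
= (-5.0981, 2.8301)
||U^10 x|| = sqrt((-5.0981)^2 + 2.8301^2) = sqrt(34.0000) = 5.8310

5.8310


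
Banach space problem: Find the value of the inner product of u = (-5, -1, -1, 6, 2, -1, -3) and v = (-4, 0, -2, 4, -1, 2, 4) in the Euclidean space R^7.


Computing the standard inner product <u, v> = sum u_i * v_i
= -5*-4 + -1*0 + -1*-2 + 6*4 + 2*-1 + -1*2 + -3*4
= 20 + 0 + 2 + 24 + -2 + -2 + -12
= 30

30


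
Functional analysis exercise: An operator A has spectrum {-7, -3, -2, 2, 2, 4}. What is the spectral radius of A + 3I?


Spectrum of A + 3I = {-4, 0, 1, 5, 5, 7}
Spectral radius = max |lambda| over the shifted spectrum
= max(4, 0, 1, 5, 5, 7) = 7

7


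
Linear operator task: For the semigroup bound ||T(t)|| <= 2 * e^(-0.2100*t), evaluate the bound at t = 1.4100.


||T(1.4100)|| <= 2 * exp(-0.2100 * 1.4100)
= 2 * exp(-0.2961)
= 2 * 0.7437
= 1.4874

1.4874


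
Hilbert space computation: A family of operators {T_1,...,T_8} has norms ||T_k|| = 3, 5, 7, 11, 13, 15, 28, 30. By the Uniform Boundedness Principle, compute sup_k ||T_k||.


By the Uniform Boundedness Principle, the supremum of norms is finite.
sup_k ||T_k|| = max(3, 5, 7, 11, 13, 15, 28, 30) = 30

30


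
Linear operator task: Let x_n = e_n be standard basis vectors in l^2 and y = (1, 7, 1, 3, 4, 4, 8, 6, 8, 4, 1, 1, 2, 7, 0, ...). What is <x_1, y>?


x_1 = e_1 is the standard basis vector with 1 in position 1.
<x_1, y> = y_1 = 1
As n -> infinity, <x_n, y> -> 0, confirming weak convergence of (x_n) to 0.

1


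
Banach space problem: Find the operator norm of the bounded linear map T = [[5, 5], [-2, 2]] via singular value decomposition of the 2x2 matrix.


A^T A = [[29, 21], [21, 29]]
trace(A^T A) = 58, det(A^T A) = 400
discriminant = 58^2 - 4*400 = 1764
Largest eigenvalue of A^T A = (trace + sqrt(disc))/2 = 50.0000
||T|| = sqrt(50.0000) = 7.0711

7.0711


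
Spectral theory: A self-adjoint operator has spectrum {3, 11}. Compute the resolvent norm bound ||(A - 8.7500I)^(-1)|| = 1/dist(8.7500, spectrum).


dist(8.7500, {3, 11}) = min(|8.7500 - 3|, |8.7500 - 11|)
= min(5.7500, 2.2500) = 2.2500
Resolvent bound = 1/2.2500 = 0.4444

0.4444


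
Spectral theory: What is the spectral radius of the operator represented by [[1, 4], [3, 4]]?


For a 2x2 matrix, eigenvalues satisfy lambda^2 - (trace)*lambda + det = 0
trace = 1 + 4 = 5
det = 1*4 - 4*3 = -8
discriminant = 5^2 - 4*(-8) = 57
spectral radius = max |eigenvalue| = 6.2749

6.2749


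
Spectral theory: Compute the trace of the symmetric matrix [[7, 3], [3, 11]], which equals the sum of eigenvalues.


For a self-adjoint (symmetric) matrix, the eigenvalues are real.
The sum of eigenvalues equals the trace of the matrix.
trace = 7 + 11 = 18

18


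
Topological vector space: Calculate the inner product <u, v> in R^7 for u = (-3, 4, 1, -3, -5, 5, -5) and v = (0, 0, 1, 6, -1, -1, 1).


Computing the standard inner product <u, v> = sum u_i * v_i
= -3*0 + 4*0 + 1*1 + -3*6 + -5*-1 + 5*-1 + -5*1
= 0 + 0 + 1 + -18 + 5 + -5 + -5
= -22

-22


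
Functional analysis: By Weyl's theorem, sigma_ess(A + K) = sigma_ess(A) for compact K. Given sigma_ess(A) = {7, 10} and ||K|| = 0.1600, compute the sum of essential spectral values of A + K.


By Weyl's theorem, the essential spectrum is invariant under compact perturbations.
sigma_ess(A + K) = sigma_ess(A) = {7, 10}
Sum = 7 + 10 = 17

17


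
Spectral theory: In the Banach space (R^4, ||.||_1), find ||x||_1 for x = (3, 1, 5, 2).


The l^1 norm equals the sum of absolute values of all components.
||x||_1 = 3 + 1 + 5 + 2
= 11

11.0000


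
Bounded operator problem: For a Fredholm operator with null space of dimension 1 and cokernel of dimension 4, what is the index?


The Fredholm index is defined as ind(T) = dim(ker T) - dim(coker T)
= 1 - 4
= -3

-3


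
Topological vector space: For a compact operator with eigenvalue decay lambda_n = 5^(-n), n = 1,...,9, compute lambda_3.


The eigenvalue formula gives lambda_3 = 1/5^3
= 1/125
= 0.0080

0.0080


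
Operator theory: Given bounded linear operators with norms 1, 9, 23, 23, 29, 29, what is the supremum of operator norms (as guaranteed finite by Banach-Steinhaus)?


By the Uniform Boundedness Principle, the supremum of norms is finite.
sup_k ||T_k|| = max(1, 9, 23, 23, 29, 29) = 29

29


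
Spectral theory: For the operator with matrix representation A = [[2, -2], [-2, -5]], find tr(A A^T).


trace(A * A^T) = sum of squares of all entries
= 2^2 + (-2)^2 + (-2)^2 + (-5)^2
= 4 + 4 + 4 + 25
= 37

37


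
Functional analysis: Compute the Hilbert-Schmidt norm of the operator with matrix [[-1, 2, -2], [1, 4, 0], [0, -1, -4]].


The Hilbert-Schmidt norm is sqrt(sum of squares of all entries).
Sum of squares = (-1)^2 + 2^2 + (-2)^2 + 1^2 + 4^2 + 0^2 + 0^2 + (-1)^2 + (-4)^2
= 1 + 4 + 4 + 1 + 16 + 0 + 0 + 1 + 16 = 43
||T||_HS = sqrt(43) = 6.5574

6.5574


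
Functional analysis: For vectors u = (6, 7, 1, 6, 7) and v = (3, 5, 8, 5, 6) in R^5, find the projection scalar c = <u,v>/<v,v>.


Computing <u,v> = 6*3 + 7*5 + 1*8 + 6*5 + 7*6 = 133
Computing <v,v> = 3^2 + 5^2 + 8^2 + 5^2 + 6^2 = 159
Projection coefficient = 133/159 = 0.8365

0.8365


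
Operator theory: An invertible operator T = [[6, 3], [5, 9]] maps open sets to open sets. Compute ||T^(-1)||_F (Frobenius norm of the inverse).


det(T) = 6*9 - 3*5 = 39
T^(-1) = (1/39) * [[9, -3], [-5, 6]] = [[0.2308, -0.0769], [-0.1282, 0.1538]]
||T^(-1)||_F^2 = 0.2308^2 + (-0.0769)^2 + (-0.1282)^2 + 0.1538^2 = 0.0993
||T^(-1)||_F = sqrt(0.0993) = 0.3151

0.3151


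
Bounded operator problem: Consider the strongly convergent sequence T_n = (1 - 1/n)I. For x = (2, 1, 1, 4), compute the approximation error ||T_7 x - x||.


T_7 x - x = (1 - 1/7)x - x = -x/7
||x|| = sqrt(22) = 4.6904
||T_7 x - x|| = ||x||/7 = 4.6904/7 = 0.6701

0.6701


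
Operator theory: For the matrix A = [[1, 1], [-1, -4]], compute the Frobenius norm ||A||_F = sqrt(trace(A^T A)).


||A||_F^2 = sum a_ij^2
= 1^2 + 1^2 + (-1)^2 + (-4)^2
= 1 + 1 + 1 + 16 = 19
||A||_F = sqrt(19) = 4.3589

4.3589


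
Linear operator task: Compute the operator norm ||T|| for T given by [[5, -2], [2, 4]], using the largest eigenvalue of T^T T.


A^T A = [[29, -2], [-2, 20]]
trace(A^T A) = 49, det(A^T A) = 576
discriminant = 49^2 - 4*576 = 97
Largest eigenvalue of A^T A = (trace + sqrt(disc))/2 = 29.4244
||T|| = sqrt(29.4244) = 5.4244

5.4244


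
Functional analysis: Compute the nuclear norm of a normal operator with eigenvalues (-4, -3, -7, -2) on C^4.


For a normal operator, singular values equal |eigenvalues|.
Trace norm = sum |lambda_i| = 4 + 3 + 7 + 2
= 16

16


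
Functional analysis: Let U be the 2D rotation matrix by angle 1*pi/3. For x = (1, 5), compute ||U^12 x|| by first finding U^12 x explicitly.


U is a rotation by theta = 1*pi/3
U^12 = rotation by 12*theta = 12*pi/3 = 0*pi/3 (mod 2*pi)
cos(0*pi/3) = 1.0000, sin(0*pi/3) = 0.0000
U^12 x = (1.0000 * 1 - 0.0000 * 5, 0.0000 * 1 + 1.0000 * 5)
= (1.0000, 5.0000)
||U^12 x|| = sqrt(1.0000^2 + 5.0000^2) = sqrt(26.0000) = 5.0990

5.0990


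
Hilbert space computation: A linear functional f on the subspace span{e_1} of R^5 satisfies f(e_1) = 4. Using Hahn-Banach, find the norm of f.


The norm of f is given by ||f|| = sup_{||x||=1} |f(x)|.
On span{e_1}, ||e_1|| = 1, so ||f|| = |f(e_1)| / ||e_1||
= |4| / 1 = 4.0000

4.0000


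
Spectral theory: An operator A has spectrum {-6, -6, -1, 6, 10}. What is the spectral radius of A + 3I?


Spectrum of A + 3I = {-3, -3, 2, 9, 13}
Spectral radius = max |lambda| over the shifted spectrum
= max(3, 3, 2, 9, 13) = 13

13


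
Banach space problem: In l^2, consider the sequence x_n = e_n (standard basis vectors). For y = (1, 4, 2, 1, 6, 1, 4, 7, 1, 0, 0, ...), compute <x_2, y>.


x_2 = e_2 is the standard basis vector with 1 in position 2.
<x_2, y> = y_2 = 4
As n -> infinity, <x_n, y> -> 0, confirming weak convergence of (x_n) to 0.

4


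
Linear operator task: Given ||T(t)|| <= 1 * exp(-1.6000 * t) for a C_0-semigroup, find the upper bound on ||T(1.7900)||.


||T(1.7900)|| <= 1 * exp(-1.6000 * 1.7900)
= 1 * exp(-2.8640)
= 1 * 0.0570
= 0.0570

0.0570


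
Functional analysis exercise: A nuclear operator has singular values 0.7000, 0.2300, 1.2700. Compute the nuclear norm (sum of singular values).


The nuclear norm is the sum of all singular values.
||T||_1 = 0.7000 + 0.2300 + 1.2700
= 2.2000

2.2000


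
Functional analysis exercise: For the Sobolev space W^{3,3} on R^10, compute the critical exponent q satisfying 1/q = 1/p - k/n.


Using the Sobolev embedding formula: 1/q = 1/p - k/n
1/q = 1/3 - 3/10 = 1/30
q = 1/(1/30) = 30

30.0000


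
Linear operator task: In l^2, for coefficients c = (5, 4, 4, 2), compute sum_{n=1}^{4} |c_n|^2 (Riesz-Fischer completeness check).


sum |c_n|^2 = 5^2 + 4^2 + 4^2 + 2^2
= 25 + 16 + 16 + 4
= 61

61


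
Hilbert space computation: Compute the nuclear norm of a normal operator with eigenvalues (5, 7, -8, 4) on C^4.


For a normal operator, singular values equal |eigenvalues|.
Trace norm = sum |lambda_i| = 5 + 7 + 8 + 4
= 24

24


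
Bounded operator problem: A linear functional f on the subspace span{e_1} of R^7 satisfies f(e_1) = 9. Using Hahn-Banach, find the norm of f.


The norm of f is given by ||f|| = sup_{||x||=1} |f(x)|.
On span{e_1}, ||e_1|| = 1, so ||f|| = |f(e_1)| / ||e_1||
= |9| / 1 = 9.0000

9.0000


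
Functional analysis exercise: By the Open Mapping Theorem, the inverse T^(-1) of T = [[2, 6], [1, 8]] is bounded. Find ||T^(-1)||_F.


det(T) = 2*8 - 6*1 = 10
T^(-1) = (1/10) * [[8, -6], [-1, 2]] = [[0.8000, -0.6000], [-0.1000, 0.2000]]
||T^(-1)||_F^2 = 0.8000^2 + (-0.6000)^2 + (-0.1000)^2 + 0.2000^2 = 1.0500
||T^(-1)||_F = sqrt(1.0500) = 1.0247

1.0247


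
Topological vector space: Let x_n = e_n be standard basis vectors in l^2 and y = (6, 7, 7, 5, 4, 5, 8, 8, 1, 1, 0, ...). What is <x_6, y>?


x_6 = e_6 is the standard basis vector with 1 in position 6.
<x_6, y> = y_6 = 5
As n -> infinity, <x_n, y> -> 0, confirming weak convergence of (x_n) to 0.

5


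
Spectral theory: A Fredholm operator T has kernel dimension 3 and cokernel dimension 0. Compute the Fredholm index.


The Fredholm index is defined as ind(T) = dim(ker T) - dim(coker T)
= 3 - 0
= 3

3


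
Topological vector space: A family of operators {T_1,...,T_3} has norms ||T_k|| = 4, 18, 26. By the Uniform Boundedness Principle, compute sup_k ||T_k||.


By the Uniform Boundedness Principle, the supremum of norms is finite.
sup_k ||T_k|| = max(4, 18, 26) = 26

26


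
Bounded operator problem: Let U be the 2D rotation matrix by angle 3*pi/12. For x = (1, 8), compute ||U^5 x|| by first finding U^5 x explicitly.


U is a rotation by theta = 3*pi/12
U^5 = rotation by 5*theta = 15*pi/12
cos(15*pi/12) = -0.7071, sin(15*pi/12) = -0.7071
U^5 x = (-0.7071 * 1 - -0.7071 * 8, -0.7071 * 1 + -0.7071 * 8)
= (4.9497, -6.3640)
||U^5 x|| = sqrt(4.9497^2 + (-6.3640)^2) = sqrt(65.0000) = 8.0623

8.0623


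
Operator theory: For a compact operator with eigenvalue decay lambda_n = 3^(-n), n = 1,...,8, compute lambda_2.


The eigenvalue formula gives lambda_2 = 1/3^2
= 1/9
= 0.1111

0.1111


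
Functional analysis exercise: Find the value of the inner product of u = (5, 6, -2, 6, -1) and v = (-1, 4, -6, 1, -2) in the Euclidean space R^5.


Computing the standard inner product <u, v> = sum u_i * v_i
= 5*-1 + 6*4 + -2*-6 + 6*1 + -1*-2
= -5 + 24 + 12 + 6 + 2
= 39

39


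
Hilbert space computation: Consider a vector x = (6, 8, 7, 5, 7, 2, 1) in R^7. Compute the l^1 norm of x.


The l^1 norm equals the sum of absolute values of all components.
||x||_1 = 6 + 8 + 7 + 5 + 7 + 2 + 1
= 36

36.0000


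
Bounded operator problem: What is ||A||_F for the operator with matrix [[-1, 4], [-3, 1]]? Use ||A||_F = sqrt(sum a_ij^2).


||A||_F^2 = sum a_ij^2
= (-1)^2 + 4^2 + (-3)^2 + 1^2
= 1 + 16 + 9 + 1 = 27
||A||_F = sqrt(27) = 5.1962

5.1962


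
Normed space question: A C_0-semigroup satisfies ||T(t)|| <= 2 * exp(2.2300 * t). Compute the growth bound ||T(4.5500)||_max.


||T(4.5500)|| <= 2 * exp(2.2300 * 4.5500)
= 2 * exp(10.1465)
= 2 * 25501.6899
= 51003.3798

51003.3798


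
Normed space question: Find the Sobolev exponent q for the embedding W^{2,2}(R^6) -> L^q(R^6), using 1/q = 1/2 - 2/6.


Using the Sobolev embedding formula: 1/q = 1/p - k/n
1/q = 1/2 - 2/6 = 1/6
q = 1/(1/6) = 6

6.0000


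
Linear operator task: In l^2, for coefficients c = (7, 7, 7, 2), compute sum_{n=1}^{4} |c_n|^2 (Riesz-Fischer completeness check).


sum |c_n|^2 = 7^2 + 7^2 + 7^2 + 2^2
= 49 + 49 + 49 + 4
= 151

151


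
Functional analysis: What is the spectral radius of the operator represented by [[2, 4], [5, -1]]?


For a 2x2 matrix, eigenvalues satisfy lambda^2 - (trace)*lambda + det = 0
trace = 2 + -1 = 1
det = 2*-1 - 4*5 = -22
discriminant = 1^2 - 4*(-22) = 89
spectral radius = max |eigenvalue| = 5.2170

5.2170


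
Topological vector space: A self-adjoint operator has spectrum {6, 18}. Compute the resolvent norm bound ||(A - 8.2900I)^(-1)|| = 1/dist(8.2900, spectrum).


dist(8.2900, {6, 18}) = min(|8.2900 - 6|, |8.2900 - 18|)
= min(2.2900, 9.7100) = 2.2900
Resolvent bound = 1/2.2900 = 0.4367

0.4367


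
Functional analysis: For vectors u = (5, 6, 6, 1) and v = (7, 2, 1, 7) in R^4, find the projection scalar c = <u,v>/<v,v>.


Computing <u,v> = 5*7 + 6*2 + 6*1 + 1*7 = 60
Computing <v,v> = 7^2 + 2^2 + 1^2 + 7^2 = 103
Projection coefficient = 60/103 = 0.5825

0.5825


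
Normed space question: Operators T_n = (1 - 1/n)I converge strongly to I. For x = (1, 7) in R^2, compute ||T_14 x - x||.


T_14 x - x = (1 - 1/14)x - x = -x/14
||x|| = sqrt(50) = 7.0711
||T_14 x - x|| = ||x||/14 = 7.0711/14 = 0.5051

0.5051


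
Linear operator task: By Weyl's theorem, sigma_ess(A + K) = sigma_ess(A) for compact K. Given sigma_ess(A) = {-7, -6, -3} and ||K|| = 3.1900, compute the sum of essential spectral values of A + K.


By Weyl's theorem, the essential spectrum is invariant under compact perturbations.
sigma_ess(A + K) = sigma_ess(A) = {-7, -6, -3}
Sum = -7 + -6 + -3 = -16

-16


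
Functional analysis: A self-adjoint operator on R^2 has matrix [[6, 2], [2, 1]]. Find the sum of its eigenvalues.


For a self-adjoint (symmetric) matrix, the eigenvalues are real.
The sum of eigenvalues equals the trace of the matrix.
trace = 6 + 1 = 7

7


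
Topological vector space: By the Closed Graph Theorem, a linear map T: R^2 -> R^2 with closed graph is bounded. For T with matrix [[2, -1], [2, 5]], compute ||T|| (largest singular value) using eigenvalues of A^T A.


A^T A = [[8, 8], [8, 26]]
trace(A^T A) = 34, det(A^T A) = 144
discriminant = 34^2 - 4*144 = 580
Largest eigenvalue of A^T A = (trace + sqrt(disc))/2 = 29.0416
||T|| = sqrt(29.0416) = 5.3890

5.3890


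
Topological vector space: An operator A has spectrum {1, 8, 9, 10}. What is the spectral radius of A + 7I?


Spectrum of A + 7I = {8, 15, 16, 17}
Spectral radius = max |lambda| over the shifted spectrum
= max(8, 15, 16, 17) = 17

17


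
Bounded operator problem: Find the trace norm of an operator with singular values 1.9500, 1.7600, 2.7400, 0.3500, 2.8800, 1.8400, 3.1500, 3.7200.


The nuclear norm is the sum of all singular values.
||T||_1 = 1.9500 + 1.7600 + 2.7400 + 0.3500 + 2.8800 + 1.8400 + 3.1500 + 3.7200
= 18.3900

18.3900


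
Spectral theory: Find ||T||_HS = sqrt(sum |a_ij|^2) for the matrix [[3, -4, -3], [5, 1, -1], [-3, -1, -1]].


The Hilbert-Schmidt norm is sqrt(sum of squares of all entries).
Sum of squares = 3^2 + (-4)^2 + (-3)^2 + 5^2 + 1^2 + (-1)^2 + (-3)^2 + (-1)^2 + (-1)^2
= 9 + 16 + 9 + 25 + 1 + 1 + 9 + 1 + 1 = 72
||T||_HS = sqrt(72) = 8.4853

8.4853


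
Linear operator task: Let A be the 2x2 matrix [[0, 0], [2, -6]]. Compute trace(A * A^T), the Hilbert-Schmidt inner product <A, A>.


trace(A * A^T) = sum of squares of all entries
= 0^2 + 0^2 + 2^2 + (-6)^2
= 0 + 0 + 4 + 36
= 40

40


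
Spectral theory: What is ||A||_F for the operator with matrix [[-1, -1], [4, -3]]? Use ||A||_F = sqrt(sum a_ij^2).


||A||_F^2 = sum a_ij^2
= (-1)^2 + (-1)^2 + 4^2 + (-3)^2
= 1 + 1 + 16 + 9 = 27
||A||_F = sqrt(27) = 5.1962

5.1962


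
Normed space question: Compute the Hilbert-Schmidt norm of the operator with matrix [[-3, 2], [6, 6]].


The Hilbert-Schmidt norm is sqrt(sum of squares of all entries).
Sum of squares = (-3)^2 + 2^2 + 6^2 + 6^2
= 9 + 4 + 36 + 36 = 85
||T||_HS = sqrt(85) = 9.2195

9.2195


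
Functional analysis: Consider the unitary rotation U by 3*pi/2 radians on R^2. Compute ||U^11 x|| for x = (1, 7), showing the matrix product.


U is a rotation by theta = 3*pi/2
U^11 = rotation by 11*theta = 33*pi/2 = 1*pi/2 (mod 2*pi)
cos(1*pi/2) = 0.0000, sin(1*pi/2) = 1.0000
U^11 x = (0.0000 * 1 - 1.0000 * 7, 1.0000 * 1 + 0.0000 * 7)
= (-7.0000, 1.0000)
||U^11 x|| = sqrt((-7.0000)^2 + 1.0000^2) = sqrt(50.0000) = 7.0711

7.0711


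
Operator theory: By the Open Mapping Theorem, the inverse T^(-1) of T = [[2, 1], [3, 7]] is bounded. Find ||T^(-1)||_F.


det(T) = 2*7 - 1*3 = 11
T^(-1) = (1/11) * [[7, -1], [-3, 2]] = [[0.6364, -0.0909], [-0.2727, 0.1818]]
||T^(-1)||_F^2 = 0.6364^2 + (-0.0909)^2 + (-0.2727)^2 + 0.1818^2 = 0.5207
||T^(-1)||_F = sqrt(0.5207) = 0.7216

0.7216


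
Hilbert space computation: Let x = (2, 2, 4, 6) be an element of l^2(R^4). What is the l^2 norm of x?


The l^2 norm = (sum |x_i|^2)^(1/2)
Sum of 2th powers = 4 + 4 + 16 + 36 = 60
||x||_2 = (60)^(1/2) = 7.7460

7.7460


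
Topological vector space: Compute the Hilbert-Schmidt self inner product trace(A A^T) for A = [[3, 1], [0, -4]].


trace(A * A^T) = sum of squares of all entries
= 3^2 + 1^2 + 0^2 + (-4)^2
= 9 + 1 + 0 + 16
= 26

26


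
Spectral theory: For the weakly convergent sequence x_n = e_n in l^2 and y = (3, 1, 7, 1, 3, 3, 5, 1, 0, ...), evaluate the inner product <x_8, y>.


x_8 = e_8 is the standard basis vector with 1 in position 8.
<x_8, y> = y_8 = 1
As n -> infinity, <x_n, y> -> 0, confirming weak convergence of (x_n) to 0.

1


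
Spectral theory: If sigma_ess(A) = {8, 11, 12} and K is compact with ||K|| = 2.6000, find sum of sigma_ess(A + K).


By Weyl's theorem, the essential spectrum is invariant under compact perturbations.
sigma_ess(A + K) = sigma_ess(A) = {8, 11, 12}
Sum = 8 + 11 + 12 = 31

31


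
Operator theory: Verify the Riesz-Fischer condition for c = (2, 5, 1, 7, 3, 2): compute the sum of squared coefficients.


sum |c_n|^2 = 2^2 + 5^2 + 1^2 + 7^2 + 3^2 + 2^2
= 4 + 25 + 1 + 49 + 9 + 4
= 92

92


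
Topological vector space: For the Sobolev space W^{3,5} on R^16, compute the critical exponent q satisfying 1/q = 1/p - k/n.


Using the Sobolev embedding formula: 1/q = 1/p - k/n
1/q = 1/5 - 3/16 = 1/80
q = 1/(1/80) = 80

80.0000


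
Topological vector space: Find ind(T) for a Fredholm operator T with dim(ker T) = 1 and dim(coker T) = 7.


The Fredholm index is defined as ind(T) = dim(ker T) - dim(coker T)
= 1 - 7
= -6

-6


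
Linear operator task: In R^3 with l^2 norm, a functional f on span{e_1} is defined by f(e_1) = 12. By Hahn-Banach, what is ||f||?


The norm of f is given by ||f|| = sup_{||x||=1} |f(x)|.
On span{e_1}, ||e_1|| = 1, so ||f|| = |f(e_1)| / ||e_1||
= |12| / 1 = 12.0000

12.0000


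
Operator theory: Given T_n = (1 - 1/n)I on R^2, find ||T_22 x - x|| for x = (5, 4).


T_22 x - x = (1 - 1/22)x - x = -x/22
||x|| = sqrt(41) = 6.4031
||T_22 x - x|| = ||x||/22 = 6.4031/22 = 0.2911

0.2911


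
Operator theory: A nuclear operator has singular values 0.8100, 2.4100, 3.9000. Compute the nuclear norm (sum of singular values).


The nuclear norm is the sum of all singular values.
||T||_1 = 0.8100 + 2.4100 + 3.9000
= 7.1200

7.1200


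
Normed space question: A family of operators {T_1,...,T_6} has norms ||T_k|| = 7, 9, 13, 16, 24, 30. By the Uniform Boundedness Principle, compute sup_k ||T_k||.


By the Uniform Boundedness Principle, the supremum of norms is finite.
sup_k ||T_k|| = max(7, 9, 13, 16, 24, 30) = 30

30


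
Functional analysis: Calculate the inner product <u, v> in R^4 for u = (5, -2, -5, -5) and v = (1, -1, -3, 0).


Computing the standard inner product <u, v> = sum u_i * v_i
= 5*1 + -2*-1 + -5*-3 + -5*0
= 5 + 2 + 15 + 0
= 22

22


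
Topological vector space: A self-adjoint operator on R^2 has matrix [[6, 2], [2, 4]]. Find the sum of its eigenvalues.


For a self-adjoint (symmetric) matrix, the eigenvalues are real.
The sum of eigenvalues equals the trace of the matrix.
trace = 6 + 4 = 10

10


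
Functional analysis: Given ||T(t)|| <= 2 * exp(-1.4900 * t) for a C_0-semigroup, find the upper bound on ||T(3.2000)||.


||T(3.2000)|| <= 2 * exp(-1.4900 * 3.2000)
= 2 * exp(-4.7680)
= 2 * 0.0085
= 0.0170

0.0170


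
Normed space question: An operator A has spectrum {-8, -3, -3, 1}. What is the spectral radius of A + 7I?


Spectrum of A + 7I = {-1, 4, 4, 8}
Spectral radius = max |lambda| over the shifted spectrum
= max(1, 4, 4, 8) = 8

8


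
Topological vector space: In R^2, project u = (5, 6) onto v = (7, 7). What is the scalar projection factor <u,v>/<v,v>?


Computing <u,v> = 5*7 + 6*7 = 77
Computing <v,v> = 7^2 + 7^2 = 98
Projection coefficient = 77/98 = 0.7857

0.7857


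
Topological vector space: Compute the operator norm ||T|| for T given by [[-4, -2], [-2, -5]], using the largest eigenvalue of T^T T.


A^T A = [[20, 18], [18, 29]]
trace(A^T A) = 49, det(A^T A) = 256
discriminant = 49^2 - 4*256 = 1377
Largest eigenvalue of A^T A = (trace + sqrt(disc))/2 = 43.0540
||T|| = sqrt(43.0540) = 6.5616

6.5616


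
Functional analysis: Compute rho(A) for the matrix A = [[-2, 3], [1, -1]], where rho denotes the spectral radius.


For a 2x2 matrix, eigenvalues satisfy lambda^2 - (trace)*lambda + det = 0
trace = -2 + -1 = -3
det = -2*-1 - 3*1 = -1
discriminant = (-3)^2 - 4*(-1) = 13
spectral radius = max |eigenvalue| = 3.3028

3.3028


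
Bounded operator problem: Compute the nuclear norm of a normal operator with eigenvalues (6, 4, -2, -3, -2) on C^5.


For a normal operator, singular values equal |eigenvalues|.
Trace norm = sum |lambda_i| = 6 + 4 + 2 + 3 + 2
= 17

17


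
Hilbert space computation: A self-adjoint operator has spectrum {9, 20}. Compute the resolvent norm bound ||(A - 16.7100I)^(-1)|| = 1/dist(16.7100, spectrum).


dist(16.7100, {9, 20}) = min(|16.7100 - 9|, |16.7100 - 20|)
= min(7.7100, 3.2900) = 3.2900
Resolvent bound = 1/3.2900 = 0.3040

0.3040


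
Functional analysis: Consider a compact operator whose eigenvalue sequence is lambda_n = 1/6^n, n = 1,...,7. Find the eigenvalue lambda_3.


The eigenvalue formula gives lambda_3 = 1/6^3
= 1/216
= 0.0046

0.0046
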